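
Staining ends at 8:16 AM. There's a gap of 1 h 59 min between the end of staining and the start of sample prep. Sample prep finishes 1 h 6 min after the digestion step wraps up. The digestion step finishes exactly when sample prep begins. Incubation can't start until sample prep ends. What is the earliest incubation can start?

11:21 AM

Sample prep starts at 8:16 AM + 119 min = 10:15 AM.
So the digestion step ends at 10:15 AM.
Sample prep ends at 10:15 AM + 66 min = 11:21 AM.
Incubation is bounded by sample prep, so the earliest it can start is 11:21 AM.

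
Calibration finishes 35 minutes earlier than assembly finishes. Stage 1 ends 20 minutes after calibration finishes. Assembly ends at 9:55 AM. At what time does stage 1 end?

9:40 AM

Calibration ends at 9:55 AM − 35 min = 9:20 AM.
Stage 1 ends at 9:20 AM + 20 min = 9:40 AM.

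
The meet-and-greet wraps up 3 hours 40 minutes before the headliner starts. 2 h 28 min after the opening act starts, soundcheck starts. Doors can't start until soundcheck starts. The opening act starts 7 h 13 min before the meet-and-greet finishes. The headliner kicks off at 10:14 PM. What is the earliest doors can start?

1:49 PM

The meet-and-greet ends at 10:14 PM − 220 min = 6:34 PM.
The opening act starts at 6:34 PM − 433 min = 11:21 AM.
Soundcheck starts at 11:21 AM + 148 min = 1:49 PM.
Doors is bounded by soundcheck, so the earliest it can start is 1:49 PM.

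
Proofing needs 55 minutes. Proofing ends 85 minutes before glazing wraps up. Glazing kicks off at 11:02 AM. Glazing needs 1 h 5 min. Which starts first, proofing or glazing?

proofing

Glazing ends at 11:02 AM + 65 min = 12:07 PM.
Proofing ends at 12:07 PM − 85 min = 10:42 AM.
Proofing starts at 10:42 AM − 55 min = 9:47 AM.
Proofing starts at 9:47 AM and glazing starts at 11:02 AM, so proofing is first.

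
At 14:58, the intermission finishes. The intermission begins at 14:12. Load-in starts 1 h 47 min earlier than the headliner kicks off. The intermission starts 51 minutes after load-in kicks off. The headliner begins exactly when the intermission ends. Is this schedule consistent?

The headliner starts at 14:58.
Load-in starts at 14:58 − 107 min = 13:11.
The intermission starts at 13:11 + 51 min = 14:02.
But the intermission is also said to start at 14:12 — a 10-minute conflict.

No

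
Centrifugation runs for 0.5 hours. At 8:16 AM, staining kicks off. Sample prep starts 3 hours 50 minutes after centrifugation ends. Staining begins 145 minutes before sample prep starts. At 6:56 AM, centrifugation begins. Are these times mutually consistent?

No

Centrifugation ends at 6:56 AM + 30 min = 7:26 AM.
Sample prep starts at 7:26 AM + 230 min = 11:16 AM.
Staining starts at 11:16 AM − 145 min = 8:51 AM.
But staining is also said to start at 8:16 AM — a 35-minute conflict.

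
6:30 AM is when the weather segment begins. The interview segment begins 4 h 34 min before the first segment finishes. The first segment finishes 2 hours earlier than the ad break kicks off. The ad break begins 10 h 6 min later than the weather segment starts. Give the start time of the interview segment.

10:02 AM

The ad break starts at 6:30 AM + 606 min = 4:36 PM.
The first segment ends at 4:36 PM − 120 min = 2:36 PM.
The interview segment starts at 2:36 PM − 274 min = 10:02 AM.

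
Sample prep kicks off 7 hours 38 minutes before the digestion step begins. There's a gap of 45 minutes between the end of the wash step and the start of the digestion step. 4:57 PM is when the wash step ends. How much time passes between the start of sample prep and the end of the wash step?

413 minutes

The digestion step starts at 4:57 PM + 45 min = 5:42 PM.
Sample prep starts at 5:42 PM − 458 min = 10:04 AM.
From 10:04 AM to 4:57 PM is 413 minutes.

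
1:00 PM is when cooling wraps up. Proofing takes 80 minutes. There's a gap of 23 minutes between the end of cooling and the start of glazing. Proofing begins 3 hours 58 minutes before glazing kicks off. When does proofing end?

10:45 AM

Glazing starts at 1:00 PM + 23 min = 1:23 PM.
Proofing starts at 1:23 PM − 238 min = 9:25 AM.
Proofing ends at 9:25 AM + 80 min = 10:45 AM.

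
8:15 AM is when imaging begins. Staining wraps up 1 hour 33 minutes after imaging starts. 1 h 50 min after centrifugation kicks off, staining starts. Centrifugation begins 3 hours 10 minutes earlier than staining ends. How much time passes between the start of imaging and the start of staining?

Staining ends at 8:15 AM + 93 min = 9:48 AM.
Centrifugation starts at 9:48 AM − 190 min = 6:38 AM.
Staining starts at 6:38 AM + 110 min = 8:28 AM.
From 8:15 AM to 8:28 AM is 13 minutes.

13 minutes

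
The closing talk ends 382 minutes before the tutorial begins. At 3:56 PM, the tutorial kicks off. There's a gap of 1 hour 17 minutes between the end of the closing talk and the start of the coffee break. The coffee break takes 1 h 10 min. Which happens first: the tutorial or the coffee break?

The closing talk ends at 3:56 PM − 382 min = 9:34 AM.
The coffee break starts at 9:34 AM + 77 min = 10:51 AM.
The tutorial starts at 3:56 PM and the coffee break starts at 10:51 AM, so the coffee break is first.

the coffee break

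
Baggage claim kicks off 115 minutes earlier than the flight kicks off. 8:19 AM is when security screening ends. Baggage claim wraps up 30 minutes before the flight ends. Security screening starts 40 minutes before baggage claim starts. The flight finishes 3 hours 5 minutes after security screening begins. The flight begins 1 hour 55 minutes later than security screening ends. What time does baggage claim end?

The flight starts at 8:19 AM + 115 min = 10:14 AM.
Baggage claim starts at 10:14 AM − 115 min = 8:19 AM.
Security screening starts at 8:19 AM − 40 min = 7:39 AM.
The flight ends at 7:39 AM + 185 min = 10:44 AM.
Baggage claim ends at 10:44 AM − 30 min = 10:14 AM.

10:14 AM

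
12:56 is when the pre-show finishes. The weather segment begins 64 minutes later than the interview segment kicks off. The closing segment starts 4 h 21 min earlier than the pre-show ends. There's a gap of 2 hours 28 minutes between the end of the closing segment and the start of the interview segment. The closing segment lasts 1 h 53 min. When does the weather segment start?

14:00

The closing segment starts at 12:56 − 261 min = 08:35.
The closing segment ends at 08:35 + 113 min = 10:28.
The interview segment starts at 10:28 + 148 min = 12:56.
The weather segment starts at 12:56 + 64 min = 14:00.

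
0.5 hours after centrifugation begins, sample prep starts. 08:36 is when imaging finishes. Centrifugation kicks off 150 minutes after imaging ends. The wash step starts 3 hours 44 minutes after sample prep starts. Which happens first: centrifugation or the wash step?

Centrifugation starts at 08:36 + 150 min = 11:06.
Sample prep starts at 11:06 + 30 min = 11:36.
The wash step starts at 11:36 + 224 min = 15:20.
Centrifugation starts at 11:06 and the wash step starts at 15:20, so centrifugation is first.

centrifugation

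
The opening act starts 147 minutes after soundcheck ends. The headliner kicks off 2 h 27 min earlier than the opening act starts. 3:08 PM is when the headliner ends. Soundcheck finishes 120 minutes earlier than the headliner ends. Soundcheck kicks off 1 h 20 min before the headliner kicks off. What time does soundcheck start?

11:48 AM

Soundcheck ends at 3:08 PM − 120 min = 1:08 PM.
The opening act starts at 1:08 PM + 147 min = 3:35 PM.
The headliner starts at 3:35 PM − 147 min = 1:08 PM.
Soundcheck starts at 1:08 PM − 80 min = 11:48 AM.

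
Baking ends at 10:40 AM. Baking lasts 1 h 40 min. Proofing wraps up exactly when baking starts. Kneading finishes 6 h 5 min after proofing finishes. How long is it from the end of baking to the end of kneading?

Baking starts at 10:40 AM − 100 min = 9:00 AM.
So proofing ends at 9:00 AM.
Kneading ends at 9:00 AM + 365 min = 3:05 PM.
From 10:40 AM to 3:05 PM is 4 h 25 min.

4 h 25 min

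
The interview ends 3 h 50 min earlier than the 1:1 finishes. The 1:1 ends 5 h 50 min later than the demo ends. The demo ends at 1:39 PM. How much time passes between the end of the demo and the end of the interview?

two hours

The 1:1 ends at 1:39 PM + 350 min = 7:29 PM.
The interview ends at 7:29 PM − 230 min = 3:39 PM.
From 1:39 PM to 3:39 PM is two hours.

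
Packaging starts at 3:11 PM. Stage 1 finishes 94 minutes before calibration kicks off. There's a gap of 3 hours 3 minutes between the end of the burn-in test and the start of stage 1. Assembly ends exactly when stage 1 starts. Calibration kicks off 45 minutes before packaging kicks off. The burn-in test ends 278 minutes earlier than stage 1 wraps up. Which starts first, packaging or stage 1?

Calibration starts at 3:11 PM − 45 min = 2:26 PM.
Stage 1 ends at 2:26 PM − 94 min = 12:52 PM.
The burn-in test ends at 12:52 PM − 278 min = 8:14 AM.
Stage 1 starts at 8:14 AM + 183 min = 11:17 AM.
Packaging starts at 3:11 PM and stage 1 starts at 11:17 AM, so stage 1 is first.

stage 1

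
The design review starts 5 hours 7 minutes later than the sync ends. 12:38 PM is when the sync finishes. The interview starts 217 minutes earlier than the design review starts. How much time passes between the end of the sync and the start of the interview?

1 hour 30 minutes

The design review starts at 12:38 PM + 307 min = 5:45 PM.
The interview starts at 5:45 PM − 217 min = 2:08 PM.
From 12:38 PM to 2:08 PM is 1 hour 30 minutes.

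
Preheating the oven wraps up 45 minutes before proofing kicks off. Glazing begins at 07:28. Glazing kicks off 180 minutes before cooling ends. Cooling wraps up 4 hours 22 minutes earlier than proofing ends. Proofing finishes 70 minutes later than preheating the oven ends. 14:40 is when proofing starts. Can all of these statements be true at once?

No

Preheating the oven ends at 14:40 − 45 min = 13:55.
Proofing ends at 13:55 + 70 min = 15:05.
Cooling ends at 15:05 − 262 min = 10:43.
Glazing starts at 10:43 − 180 min = 07:43.
But glazing is also said to start at 07:28 — a 15-minute conflict.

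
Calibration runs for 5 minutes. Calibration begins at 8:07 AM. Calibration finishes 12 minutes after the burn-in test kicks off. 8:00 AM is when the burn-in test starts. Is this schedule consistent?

Calibration ends at 8:00 AM + 12 min = 8:12 AM.
Calibration starts at 8:12 AM − 5 min = 8:07 AM.
That matches the stated 8:07 AM, so the schedule is consistent.

Yes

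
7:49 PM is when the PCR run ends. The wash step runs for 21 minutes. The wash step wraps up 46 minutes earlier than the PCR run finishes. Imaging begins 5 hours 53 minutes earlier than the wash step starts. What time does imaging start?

The wash step ends at 7:49 PM − 46 min = 7:03 PM.
The wash step starts at 7:03 PM − 21 min = 6:42 PM.
Imaging starts at 6:42 PM − 353 min = 12:49 PM.

12:49 PM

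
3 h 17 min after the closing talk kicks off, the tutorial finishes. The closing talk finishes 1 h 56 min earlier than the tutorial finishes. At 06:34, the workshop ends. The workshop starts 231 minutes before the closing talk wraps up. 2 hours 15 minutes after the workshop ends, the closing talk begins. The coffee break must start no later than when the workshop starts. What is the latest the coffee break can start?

06:19

The closing talk starts at 06:34 + 135 min = 08:49.
The tutorial ends at 08:49 + 197 min = 12:06.
The closing talk ends at 12:06 − 116 min = 10:10.
The workshop starts at 10:10 − 231 min = 06:19.
The coffee break is bounded by the workshop, so the latest it can start is 06:19.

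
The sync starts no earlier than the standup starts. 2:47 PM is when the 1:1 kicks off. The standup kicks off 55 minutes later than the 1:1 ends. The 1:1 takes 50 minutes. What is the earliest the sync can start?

4:32 PM

The 1:1 ends at 2:47 PM + 50 min = 3:37 PM.
The standup starts at 3:37 PM + 55 min = 4:32 PM.
The sync is bounded by the standup, so the earliest it can start is 4:32 PM.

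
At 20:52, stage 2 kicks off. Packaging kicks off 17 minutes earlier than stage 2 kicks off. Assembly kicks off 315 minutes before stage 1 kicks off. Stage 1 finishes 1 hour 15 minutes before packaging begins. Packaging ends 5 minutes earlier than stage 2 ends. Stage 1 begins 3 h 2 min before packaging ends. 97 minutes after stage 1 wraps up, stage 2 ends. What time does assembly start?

Packaging starts at 20:52 − 17 min = 20:35.
Stage 1 ends at 20:35 − 75 min = 19:20.
Stage 2 ends at 19:20 + 97 min = 20:57.
Packaging ends at 20:57 − 5 min = 20:52.
Stage 1 starts at 20:52 − 182 min = 17:50.
Assembly starts at 17:50 − 315 min = 12:35.

12:35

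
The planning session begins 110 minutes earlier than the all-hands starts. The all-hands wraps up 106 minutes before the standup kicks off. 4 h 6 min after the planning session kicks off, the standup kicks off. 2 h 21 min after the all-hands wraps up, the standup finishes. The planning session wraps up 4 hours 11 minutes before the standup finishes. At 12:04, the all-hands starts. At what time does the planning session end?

The planning session starts at 12:04 − 110 min = 10:14.
The standup starts at 10:14 + 246 min = 14:20.
The all-hands ends at 14:20 − 106 min = 12:34.
The standup ends at 12:34 + 141 min = 14:55.
The planning session ends at 14:55 − 251 min = 10:44.

10:44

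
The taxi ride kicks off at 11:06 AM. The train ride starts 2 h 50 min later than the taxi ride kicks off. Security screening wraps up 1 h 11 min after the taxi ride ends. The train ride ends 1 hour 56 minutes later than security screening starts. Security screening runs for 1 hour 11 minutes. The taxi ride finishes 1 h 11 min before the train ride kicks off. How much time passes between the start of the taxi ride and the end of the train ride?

3 h 35 min

The train ride starts at 11:06 AM + 170 min = 1:56 PM.
The taxi ride ends at 1:56 PM − 71 min = 12:45 PM.
Security screening ends at 12:45 PM + 71 min = 1:56 PM.
Security screening starts at 1:56 PM − 71 min = 12:45 PM.
The train ride ends at 12:45 PM + 116 min = 2:41 PM.
From 11:06 AM to 2:41 PM is 3 h 35 min.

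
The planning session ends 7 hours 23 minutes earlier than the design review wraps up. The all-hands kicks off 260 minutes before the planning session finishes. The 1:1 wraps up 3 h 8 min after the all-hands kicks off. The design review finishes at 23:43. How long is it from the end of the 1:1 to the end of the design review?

The planning session ends at 23:43 − 443 min = 16:20.
The all-hands starts at 16:20 − 260 min = 12:00.
The 1:1 ends at 12:00 + 188 min = 15:08.
From 15:08 to 23:43 is 515 minutes.

515 minutes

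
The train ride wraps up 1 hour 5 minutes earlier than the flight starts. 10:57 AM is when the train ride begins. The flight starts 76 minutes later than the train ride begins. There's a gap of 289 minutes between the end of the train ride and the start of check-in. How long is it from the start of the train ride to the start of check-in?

300 minutes

The flight starts at 10:57 AM + 76 min = 12:13 PM.
The train ride ends at 12:13 PM − 65 min = 11:08 AM.
Check-in starts at 11:08 AM + 289 min = 3:57 PM.
From 10:57 AM to 3:57 PM is 300 minutes.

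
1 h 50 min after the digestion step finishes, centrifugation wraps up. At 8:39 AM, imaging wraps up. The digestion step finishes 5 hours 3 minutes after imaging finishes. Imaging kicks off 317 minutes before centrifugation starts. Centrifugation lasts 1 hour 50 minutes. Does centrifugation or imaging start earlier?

imaging

The digestion step ends at 8:39 AM + 303 min = 1:42 PM.
Centrifugation ends at 1:42 PM + 110 min = 3:32 PM.
Centrifugation starts at 3:32 PM − 110 min = 1:42 PM.
Imaging starts at 1:42 PM − 317 min = 8:25 AM.
Centrifugation starts at 1:42 PM and imaging starts at 8:25 AM, so imaging is first.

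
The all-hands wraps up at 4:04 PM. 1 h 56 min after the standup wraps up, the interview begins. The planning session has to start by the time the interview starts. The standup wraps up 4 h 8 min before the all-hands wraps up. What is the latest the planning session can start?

The standup ends at 4:04 PM − 248 min = 11:56 AM.
The interview starts at 11:56 AM + 116 min = 1:52 PM.
The planning session is bounded by the interview, so the latest it can start is 1:52 PM.

1:52 PM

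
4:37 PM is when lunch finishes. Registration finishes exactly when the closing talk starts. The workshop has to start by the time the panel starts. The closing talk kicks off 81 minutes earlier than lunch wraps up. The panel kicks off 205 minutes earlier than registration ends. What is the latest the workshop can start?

11:51 AM

The closing talk starts at 4:37 PM − 81 min = 3:16 PM.
So registration ends at 3:16 PM.
The panel starts at 3:16 PM − 205 min = 11:51 AM.
The workshop is bounded by the panel, so the latest it can start is 11:51 AM.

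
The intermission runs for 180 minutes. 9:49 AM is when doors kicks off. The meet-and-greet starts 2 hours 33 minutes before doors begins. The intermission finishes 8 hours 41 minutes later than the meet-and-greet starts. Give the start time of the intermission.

The meet-and-greet starts at 9:49 AM − 153 min = 7:16 AM.
The intermission ends at 7:16 AM + 521 min = 3:57 PM.
The intermission starts at 3:57 PM − 180 min = 12:57 PM.

12:57 PM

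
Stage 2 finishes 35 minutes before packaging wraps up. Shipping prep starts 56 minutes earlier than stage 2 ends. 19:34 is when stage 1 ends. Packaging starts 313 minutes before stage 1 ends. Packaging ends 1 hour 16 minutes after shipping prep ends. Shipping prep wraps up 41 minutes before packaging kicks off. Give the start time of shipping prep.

13:25

Packaging starts at 19:34 − 313 min = 14:21.
Shipping prep ends at 14:21 − 41 min = 13:40.
Packaging ends at 13:40 + 76 min = 14:56.
Stage 2 ends at 14:56 − 35 min = 14:21.
Shipping prep starts at 14:21 − 56 min = 13:25.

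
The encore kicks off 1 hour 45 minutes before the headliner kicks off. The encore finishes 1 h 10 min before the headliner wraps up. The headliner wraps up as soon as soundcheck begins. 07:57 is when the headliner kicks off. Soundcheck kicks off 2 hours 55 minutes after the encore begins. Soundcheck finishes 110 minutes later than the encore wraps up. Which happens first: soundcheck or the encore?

The encore starts at 07:57 − 105 min = 06:12.
Soundcheck starts at 06:12 + 175 min = 09:07.
Soundcheck starts at 09:07 and the encore starts at 06:12, so the encore is first.

the encore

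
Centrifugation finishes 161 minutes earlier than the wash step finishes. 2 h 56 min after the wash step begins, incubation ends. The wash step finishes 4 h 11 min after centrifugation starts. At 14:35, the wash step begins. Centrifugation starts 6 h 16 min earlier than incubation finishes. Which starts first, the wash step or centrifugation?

centrifugation

Incubation ends at 14:35 + 176 min = 17:31.
Centrifugation starts at 17:31 − 376 min = 11:15.
The wash step starts at 14:35 and centrifugation starts at 11:15, so centrifugation is first.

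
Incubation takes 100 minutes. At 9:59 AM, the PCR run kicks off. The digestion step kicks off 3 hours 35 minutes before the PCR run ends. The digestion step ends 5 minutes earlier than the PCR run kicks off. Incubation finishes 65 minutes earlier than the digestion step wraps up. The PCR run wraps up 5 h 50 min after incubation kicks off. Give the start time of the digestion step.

9:24 AM

The digestion step ends at 9:59 AM − 5 min = 9:54 AM.
Incubation ends at 9:54 AM − 65 min = 8:49 AM.
Incubation starts at 8:49 AM − 100 min = 7:09 AM.
The PCR run ends at 7:09 AM + 350 min = 12:59 PM.
The digestion step starts at 12:59 PM − 215 min = 9:24 AM.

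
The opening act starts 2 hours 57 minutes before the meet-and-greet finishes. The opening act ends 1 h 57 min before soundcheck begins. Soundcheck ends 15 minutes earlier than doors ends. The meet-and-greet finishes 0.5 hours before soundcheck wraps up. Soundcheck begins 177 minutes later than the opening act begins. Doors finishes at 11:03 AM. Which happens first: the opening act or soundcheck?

the opening act

Soundcheck ends at 11:03 AM − 15 min = 10:48 AM.
The meet-and-greet ends at 10:48 AM − 30 min = 10:18 AM.
The opening act starts at 10:18 AM − 177 min = 7:21 AM.
Soundcheck starts at 7:21 AM + 177 min = 10:18 AM.
The opening act starts at 7:21 AM and soundcheck starts at 10:18 AM, so the opening act is first.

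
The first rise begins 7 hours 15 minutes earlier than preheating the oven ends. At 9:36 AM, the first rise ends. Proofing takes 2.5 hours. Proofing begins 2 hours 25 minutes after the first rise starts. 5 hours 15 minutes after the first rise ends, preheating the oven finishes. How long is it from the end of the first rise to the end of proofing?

175 minutes

Preheating the oven ends at 9:36 AM + 315 min = 2:51 PM.
The first rise starts at 2:51 PM − 435 min = 7:36 AM.
Proofing starts at 7:36 AM + 145 min = 10:01 AM.
Proofing ends at 10:01 AM + 150 min = 12:31 PM.
From 9:36 AM to 12:31 PM is 175 minutes.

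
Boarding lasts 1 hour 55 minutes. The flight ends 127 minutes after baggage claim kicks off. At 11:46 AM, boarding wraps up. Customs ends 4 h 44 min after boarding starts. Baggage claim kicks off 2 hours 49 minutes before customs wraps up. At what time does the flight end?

1:53 PM

Boarding starts at 11:46 AM − 115 min = 9:51 AM.
Customs ends at 9:51 AM + 284 min = 2:35 PM.
Baggage claim starts at 2:35 PM − 169 min = 11:46 AM.
The flight ends at 11:46 AM + 127 min = 1:53 PM.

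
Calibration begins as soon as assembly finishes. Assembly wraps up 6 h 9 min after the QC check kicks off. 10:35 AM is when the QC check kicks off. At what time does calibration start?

4:44 PM

Assembly ends at 10:35 AM + 369 min = 4:44 PM.
So calibration starts at 4:44 PM.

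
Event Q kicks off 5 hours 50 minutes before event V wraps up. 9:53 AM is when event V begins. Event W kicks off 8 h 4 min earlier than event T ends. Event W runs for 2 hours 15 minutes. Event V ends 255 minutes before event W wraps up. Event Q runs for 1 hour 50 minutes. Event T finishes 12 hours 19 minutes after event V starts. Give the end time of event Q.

Event T ends at 9:53 AM + 739 min = 10:12 PM.
Event W starts at 10:12 PM − 484 min = 2:08 PM.
Event W ends at 2:08 PM + 135 min = 4:23 PM.
Event V ends at 4:23 PM − 255 min = 12:08 PM.
Event Q starts at 12:08 PM − 350 min = 6:18 AM.
Event Q ends at 6:18 AM + 110 min = 8:08 AM.

8:08 AM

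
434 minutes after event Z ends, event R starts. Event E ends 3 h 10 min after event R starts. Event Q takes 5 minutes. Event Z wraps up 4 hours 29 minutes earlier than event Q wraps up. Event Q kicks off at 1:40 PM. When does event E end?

7:40 PM

Event Q ends at 1:40 PM + 5 min = 1:45 PM.
Event Z ends at 1:45 PM − 269 min = 9:16 AM.
Event R starts at 9:16 AM + 434 min = 4:30 PM.
Event E ends at 4:30 PM + 190 min = 7:40 PM.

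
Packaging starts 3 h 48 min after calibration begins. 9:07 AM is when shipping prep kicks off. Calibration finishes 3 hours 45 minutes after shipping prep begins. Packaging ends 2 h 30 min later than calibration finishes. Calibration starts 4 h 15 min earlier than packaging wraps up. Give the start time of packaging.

Calibration ends at 9:07 AM + 225 min = 12:52 PM.
Packaging ends at 12:52 PM + 150 min = 3:22 PM.
Calibration starts at 3:22 PM − 255 min = 11:07 AM.
Packaging starts at 11:07 AM + 228 min = 2:55 PM.

2:55 PM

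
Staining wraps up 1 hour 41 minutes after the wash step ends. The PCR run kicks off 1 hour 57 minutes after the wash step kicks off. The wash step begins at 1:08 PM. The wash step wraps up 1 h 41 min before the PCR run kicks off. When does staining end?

The PCR run starts at 1:08 PM + 117 min = 3:05 PM.
The wash step ends at 3:05 PM − 101 min = 1:24 PM.
Staining ends at 1:24 PM + 101 min = 3:05 PM.

3:05 PM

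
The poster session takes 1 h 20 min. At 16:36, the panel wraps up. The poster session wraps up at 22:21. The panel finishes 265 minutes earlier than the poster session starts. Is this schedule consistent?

The poster session starts at 22:21 − 80 min = 21:01.
The panel ends at 21:01 − 265 min = 16:36.
That matches the stated 16:36, so the schedule is consistent.

Yes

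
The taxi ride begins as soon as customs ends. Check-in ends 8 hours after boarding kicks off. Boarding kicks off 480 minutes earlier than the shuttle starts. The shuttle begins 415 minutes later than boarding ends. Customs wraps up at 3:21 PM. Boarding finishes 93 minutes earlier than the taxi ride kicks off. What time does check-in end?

The taxi ride starts at 3:21 PM.
Boarding ends at 3:21 PM − 93 min = 1:48 PM.
The shuttle starts at 1:48 PM + 415 min = 8:43 PM.
Boarding starts at 8:43 PM − 480 min = 12:43 PM.
Check-in ends at 12:43 PM + 480 min = 8:43 PM.

8:43 PM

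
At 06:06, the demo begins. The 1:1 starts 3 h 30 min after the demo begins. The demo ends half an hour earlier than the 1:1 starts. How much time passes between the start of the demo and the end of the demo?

The 1:1 starts at 06:06 + 210 min = 09:36.
The demo ends at 09:36 − 30 min = 09:06.
From 06:06 to 09:06 is 180 minutes.

180 minutes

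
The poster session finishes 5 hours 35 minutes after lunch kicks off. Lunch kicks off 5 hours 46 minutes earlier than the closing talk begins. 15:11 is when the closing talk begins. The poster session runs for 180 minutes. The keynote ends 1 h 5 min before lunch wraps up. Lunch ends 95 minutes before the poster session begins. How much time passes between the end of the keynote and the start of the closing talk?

5 h 51 min

Lunch starts at 15:11 − 346 min = 09:25.
The poster session ends at 09:25 + 335 min = 15:00.
The poster session starts at 15:00 − 180 min = 12:00.
Lunch ends at 12:00 − 95 min = 10:25.
The keynote ends at 10:25 − 65 min = 09:20.
From 09:20 to 15:11 is 5 h 51 min.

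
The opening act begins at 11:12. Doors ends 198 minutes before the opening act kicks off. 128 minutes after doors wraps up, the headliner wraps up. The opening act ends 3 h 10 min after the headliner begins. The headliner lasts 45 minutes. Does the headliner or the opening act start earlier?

the headliner

Doors ends at 11:12 − 198 min = 07:54.
The headliner ends at 07:54 + 128 min = 10:02.
The headliner starts at 10:02 − 45 min = 09:17.
The headliner starts at 09:17 and the opening act starts at 11:12, so the headliner is first.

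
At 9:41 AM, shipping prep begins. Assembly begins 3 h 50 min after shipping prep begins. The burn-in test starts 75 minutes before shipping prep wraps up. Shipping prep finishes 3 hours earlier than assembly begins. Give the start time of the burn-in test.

Assembly starts at 9:41 AM + 230 min = 1:31 PM.
Shipping prep ends at 1:31 PM − 180 min = 10:31 AM.
The burn-in test starts at 10:31 AM − 75 min = 9:16 AM.

9:16 AM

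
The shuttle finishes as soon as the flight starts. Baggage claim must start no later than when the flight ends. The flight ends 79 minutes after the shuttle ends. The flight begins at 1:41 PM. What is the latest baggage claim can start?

The shuttle ends at 1:41 PM.
The flight ends at 1:41 PM + 79 min = 3:00 PM.
Baggage claim is bounded by the flight, so the latest it can start is 3:00 PM.

3:00 PM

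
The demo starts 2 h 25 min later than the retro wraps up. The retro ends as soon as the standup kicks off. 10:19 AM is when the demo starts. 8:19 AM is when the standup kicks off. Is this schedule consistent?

No

The retro ends at 8:19 AM.
The demo starts at 8:19 AM + 145 min = 10:44 AM.
But the demo is also said to start at 10:19 AM — a 25-minute conflict.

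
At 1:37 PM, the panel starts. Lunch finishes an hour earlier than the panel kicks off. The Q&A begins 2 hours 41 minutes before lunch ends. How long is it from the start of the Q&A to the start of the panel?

Lunch ends at 1:37 PM − 60 min = 12:37 PM.
The Q&A starts at 12:37 PM − 161 min = 9:56 AM.
From 9:56 AM to 1:37 PM is 3 hours 41 minutes.

3 hours 41 minutes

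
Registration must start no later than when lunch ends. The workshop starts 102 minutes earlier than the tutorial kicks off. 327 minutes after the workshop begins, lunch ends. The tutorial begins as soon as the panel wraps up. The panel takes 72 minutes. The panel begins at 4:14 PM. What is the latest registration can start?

9:11 PM

The panel ends at 4:14 PM + 72 min = 5:26 PM.
So the tutorial starts at 5:26 PM.
The workshop starts at 5:26 PM − 102 min = 3:44 PM.
Lunch ends at 3:44 PM + 327 min = 9:11 PM.
Registration is bounded by lunch, so the latest it can start is 9:11 PM.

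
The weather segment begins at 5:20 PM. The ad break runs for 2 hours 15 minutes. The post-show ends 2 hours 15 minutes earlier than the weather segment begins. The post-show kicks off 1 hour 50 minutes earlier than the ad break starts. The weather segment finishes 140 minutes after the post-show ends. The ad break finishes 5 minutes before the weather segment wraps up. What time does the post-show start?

1:15 PM

The post-show ends at 5:20 PM − 135 min = 3:05 PM.
The weather segment ends at 3:05 PM + 140 min = 5:25 PM.
The ad break ends at 5:25 PM − 5 min = 5:20 PM.
The ad break starts at 5:20 PM − 135 min = 3:05 PM.
The post-show starts at 3:05 PM − 110 min = 1:15 PM.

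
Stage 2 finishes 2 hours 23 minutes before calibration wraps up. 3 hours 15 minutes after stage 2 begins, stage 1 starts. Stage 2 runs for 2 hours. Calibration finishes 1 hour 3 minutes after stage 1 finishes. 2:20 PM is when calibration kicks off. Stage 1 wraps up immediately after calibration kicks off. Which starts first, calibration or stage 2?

Stage 1 ends at 2:20 PM.
Calibration ends at 2:20 PM + 63 min = 3:23 PM.
Stage 2 ends at 3:23 PM − 143 min = 1:00 PM.
Stage 2 starts at 1:00 PM − 120 min = 11:00 AM.
Calibration starts at 2:20 PM and stage 2 starts at 11:00 AM, so stage 2 is first.

stage 2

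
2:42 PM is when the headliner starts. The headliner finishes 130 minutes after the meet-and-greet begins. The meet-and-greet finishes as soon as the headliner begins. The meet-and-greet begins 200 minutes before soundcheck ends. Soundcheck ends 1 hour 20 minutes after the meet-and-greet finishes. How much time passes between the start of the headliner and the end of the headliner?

10 minutes

The meet-and-greet ends at 2:42 PM.
Soundcheck ends at 2:42 PM + 80 min = 4:02 PM.
The meet-and-greet starts at 4:02 PM − 200 min = 12:42 PM.
The headliner ends at 12:42 PM + 130 min = 2:52 PM.
From 2:42 PM to 2:52 PM is 10 minutes.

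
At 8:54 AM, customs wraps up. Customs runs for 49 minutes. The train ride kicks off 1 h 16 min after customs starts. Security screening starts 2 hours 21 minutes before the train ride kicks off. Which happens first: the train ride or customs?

customs

Customs starts at 8:54 AM − 49 min = 8:05 AM.
The train ride starts at 8:05 AM + 76 min = 9:21 AM.
The train ride starts at 9:21 AM and customs starts at 8:05 AM, so customs is first.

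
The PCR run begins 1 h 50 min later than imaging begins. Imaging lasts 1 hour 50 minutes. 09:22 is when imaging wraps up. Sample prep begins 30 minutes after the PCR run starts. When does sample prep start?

Imaging starts at 09:22 − 110 min = 07:32.
The PCR run starts at 07:32 + 110 min = 09:22.
Sample prep starts at 09:22 + 30 min = 09:52.

09:52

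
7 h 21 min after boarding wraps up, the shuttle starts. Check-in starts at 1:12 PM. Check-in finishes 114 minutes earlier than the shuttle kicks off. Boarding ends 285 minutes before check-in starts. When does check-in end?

Boarding ends at 1:12 PM − 285 min = 8:27 AM.
The shuttle starts at 8:27 AM + 441 min = 3:48 PM.
Check-in ends at 3:48 PM − 114 min = 1:54 PM.

1:54 PM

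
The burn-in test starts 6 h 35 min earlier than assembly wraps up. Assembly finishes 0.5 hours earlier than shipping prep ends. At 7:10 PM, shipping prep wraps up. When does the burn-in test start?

12:05 PM

Assembly ends at 7:10 PM − 30 min = 6:40 PM.
The burn-in test starts at 6:40 PM − 395 min = 12:05 PM.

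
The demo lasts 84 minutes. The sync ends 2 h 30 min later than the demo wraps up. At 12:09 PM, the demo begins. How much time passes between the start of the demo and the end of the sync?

234 minutes

The demo ends at 12:09 PM + 84 min = 1:33 PM.
The sync ends at 1:33 PM + 150 min = 4:03 PM.
From 12:09 PM to 4:03 PM is 234 minutes.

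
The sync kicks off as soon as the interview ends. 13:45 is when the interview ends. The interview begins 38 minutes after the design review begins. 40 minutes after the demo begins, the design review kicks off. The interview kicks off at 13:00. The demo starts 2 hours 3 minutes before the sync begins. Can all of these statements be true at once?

The sync starts at 13:45.
The demo starts at 13:45 − 123 min = 11:42.
The design review starts at 11:42 + 40 min = 12:22.
The interview starts at 12:22 + 38 min = 13:00.
That matches the stated 13:00, so the schedule is consistent.

Yes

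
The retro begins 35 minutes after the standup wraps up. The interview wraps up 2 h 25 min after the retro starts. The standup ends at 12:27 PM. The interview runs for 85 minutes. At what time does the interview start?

The retro starts at 12:27 PM + 35 min = 1:02 PM.
The interview ends at 1:02 PM + 145 min = 3:27 PM.
The interview starts at 3:27 PM − 85 min = 2:02 PM.

2:02 PM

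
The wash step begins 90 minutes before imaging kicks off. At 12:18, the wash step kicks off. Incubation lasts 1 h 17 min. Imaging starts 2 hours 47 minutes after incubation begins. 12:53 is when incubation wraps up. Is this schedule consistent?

Incubation starts at 12:53 − 77 min = 11:36.
Imaging starts at 11:36 + 167 min = 14:23.
The wash step starts at 14:23 − 90 min = 12:53.
But the wash step is also said to start at 12:18 — a 35-minute conflict.

No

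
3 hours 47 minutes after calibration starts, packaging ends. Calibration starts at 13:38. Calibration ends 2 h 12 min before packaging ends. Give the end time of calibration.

15:13

Packaging ends at 13:38 + 227 min = 17:25.
Calibration ends at 17:25 − 132 min = 15:13.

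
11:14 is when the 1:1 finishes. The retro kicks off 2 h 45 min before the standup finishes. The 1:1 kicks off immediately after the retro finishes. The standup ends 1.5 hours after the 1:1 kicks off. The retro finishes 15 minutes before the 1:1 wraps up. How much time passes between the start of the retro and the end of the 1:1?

1 hour 30 minutes

The retro ends at 11:14 − 15 min = 10:59.
So the 1:1 starts at 10:59.
The standup ends at 10:59 + 90 min = 12:29.
The retro starts at 12:29 − 165 min = 09:44.
From 09:44 to 11:14 is 1 hour 30 minutes.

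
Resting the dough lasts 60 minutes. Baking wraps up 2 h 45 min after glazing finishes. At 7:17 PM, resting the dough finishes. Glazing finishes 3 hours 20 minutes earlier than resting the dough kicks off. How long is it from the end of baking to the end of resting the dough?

1 h 35 min

Resting the dough starts at 7:17 PM − 60 min = 6:17 PM.
Glazing ends at 6:17 PM − 200 min = 2:57 PM.
Baking ends at 2:57 PM + 165 min = 5:42 PM.
From 5:42 PM to 7:17 PM is 1 h 35 min.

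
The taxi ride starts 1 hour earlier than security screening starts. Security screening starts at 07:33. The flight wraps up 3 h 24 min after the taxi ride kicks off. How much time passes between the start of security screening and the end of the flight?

The taxi ride starts at 07:33 − 60 min = 06:33.
The flight ends at 06:33 + 204 min = 09:57.
From 07:33 to 09:57 is 144 minutes.

144 minutes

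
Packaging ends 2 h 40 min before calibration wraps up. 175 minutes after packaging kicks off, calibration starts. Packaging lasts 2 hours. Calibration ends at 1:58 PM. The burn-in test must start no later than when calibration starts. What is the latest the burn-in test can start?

12:13 PM

Packaging ends at 1:58 PM − 160 min = 11:18 AM.
Packaging starts at 11:18 AM − 120 min = 9:18 AM.
Calibration starts at 9:18 AM + 175 min = 12:13 PM.
The burn-in test is bounded by calibration, so the latest it can start is 12:13 PM.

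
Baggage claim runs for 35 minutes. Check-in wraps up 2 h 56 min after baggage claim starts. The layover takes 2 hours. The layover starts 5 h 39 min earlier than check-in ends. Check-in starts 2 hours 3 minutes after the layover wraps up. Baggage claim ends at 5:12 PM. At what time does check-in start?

Baggage claim starts at 5:12 PM − 35 min = 4:37 PM.
Check-in ends at 4:37 PM + 176 min = 7:33 PM.
The layover starts at 7:33 PM − 339 min = 1:54 PM.
The layover ends at 1:54 PM + 120 min = 3:54 PM.
Check-in starts at 3:54 PM + 123 min = 5:57 PM.

5:57 PM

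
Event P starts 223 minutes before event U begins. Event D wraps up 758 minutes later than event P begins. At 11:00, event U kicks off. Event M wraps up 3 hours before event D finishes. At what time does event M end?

16:55

Event P starts at 11:00 − 223 min = 07:17.
Event D ends at 07:17 + 758 min = 19:55.
Event M ends at 19:55 − 180 min = 16:55.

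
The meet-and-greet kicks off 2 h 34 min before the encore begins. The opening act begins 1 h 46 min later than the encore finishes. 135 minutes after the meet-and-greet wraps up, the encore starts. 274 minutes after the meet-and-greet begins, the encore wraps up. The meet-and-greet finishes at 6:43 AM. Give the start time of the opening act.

12:44 PM

The encore starts at 6:43 AM + 135 min = 8:58 AM.
The meet-and-greet starts at 8:58 AM − 154 min = 6:24 AM.
The encore ends at 6:24 AM + 274 min = 10:58 AM.
The opening act starts at 10:58 AM + 106 min = 12:44 PM.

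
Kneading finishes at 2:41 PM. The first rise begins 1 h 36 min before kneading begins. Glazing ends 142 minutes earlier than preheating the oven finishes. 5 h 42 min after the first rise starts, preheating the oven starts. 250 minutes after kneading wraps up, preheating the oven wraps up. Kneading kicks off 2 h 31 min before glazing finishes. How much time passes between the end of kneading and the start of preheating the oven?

3 h 23 min

Preheating the oven ends at 2:41 PM + 250 min = 6:51 PM.
Glazing ends at 6:51 PM − 142 min = 4:29 PM.
Kneading starts at 4:29 PM − 151 min = 1:58 PM.
The first rise starts at 1:58 PM − 96 min = 12:22 PM.
Preheating the oven starts at 12:22 PM + 342 min = 6:04 PM.
From 2:41 PM to 6:04 PM is 3 h 23 min.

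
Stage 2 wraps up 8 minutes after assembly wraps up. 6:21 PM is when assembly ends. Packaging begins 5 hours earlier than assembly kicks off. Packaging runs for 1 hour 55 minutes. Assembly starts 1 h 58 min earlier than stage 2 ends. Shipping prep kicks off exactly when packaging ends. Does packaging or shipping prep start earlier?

Stage 2 ends at 6:21 PM + 8 min = 6:29 PM.
Assembly starts at 6:29 PM − 118 min = 4:31 PM.
Packaging starts at 4:31 PM − 300 min = 11:31 AM.
Packaging ends at 11:31 AM + 115 min = 1:26 PM.
So shipping prep starts at 1:26 PM.
Packaging starts at 11:31 AM and shipping prep starts at 1:26 PM, so packaging is first.

packaging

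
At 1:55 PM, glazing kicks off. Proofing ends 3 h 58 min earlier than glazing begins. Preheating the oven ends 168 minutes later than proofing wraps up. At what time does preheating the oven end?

Proofing ends at 1:55 PM − 238 min = 9:57 AM.
Preheating the oven ends at 9:57 AM + 168 min = 12:45 PM.

12:45 PM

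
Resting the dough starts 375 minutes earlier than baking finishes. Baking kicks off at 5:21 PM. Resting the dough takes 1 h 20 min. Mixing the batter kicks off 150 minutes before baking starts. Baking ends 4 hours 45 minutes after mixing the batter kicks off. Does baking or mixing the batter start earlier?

Mixing the batter starts at 5:21 PM − 150 min = 2:51 PM.
Baking starts at 5:21 PM and mixing the batter starts at 2:51 PM, so mixing the batter is first.

mixing the batter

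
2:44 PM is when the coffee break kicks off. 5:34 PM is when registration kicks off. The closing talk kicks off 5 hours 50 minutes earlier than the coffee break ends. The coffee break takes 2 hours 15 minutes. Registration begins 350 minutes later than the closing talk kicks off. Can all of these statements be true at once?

The coffee break ends at 2:44 PM + 135 min = 4:59 PM.
The closing talk starts at 4:59 PM − 350 min = 11:09 AM.
Registration starts at 11:09 AM + 350 min = 4:59 PM.
But registration is also said to start at 5:34 PM — a 35-minute conflict.

No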